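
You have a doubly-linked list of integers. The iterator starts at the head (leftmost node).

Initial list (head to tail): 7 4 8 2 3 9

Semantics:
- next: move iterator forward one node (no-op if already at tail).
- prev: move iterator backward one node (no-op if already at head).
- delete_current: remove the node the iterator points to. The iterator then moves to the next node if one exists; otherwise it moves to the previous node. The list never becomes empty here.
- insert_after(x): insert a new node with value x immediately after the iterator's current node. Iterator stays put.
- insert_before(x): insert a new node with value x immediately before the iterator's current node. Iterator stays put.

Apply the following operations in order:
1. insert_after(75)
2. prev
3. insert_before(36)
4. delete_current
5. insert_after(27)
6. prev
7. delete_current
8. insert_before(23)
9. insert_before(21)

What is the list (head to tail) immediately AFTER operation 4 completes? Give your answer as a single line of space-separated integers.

Answer: 36 75 4 8 2 3 9

Derivation:
After 1 (insert_after(75)): list=[7, 75, 4, 8, 2, 3, 9] cursor@7
After 2 (prev): list=[7, 75, 4, 8, 2, 3, 9] cursor@7
After 3 (insert_before(36)): list=[36, 7, 75, 4, 8, 2, 3, 9] cursor@7
After 4 (delete_current): list=[36, 75, 4, 8, 2, 3, 9] cursor@75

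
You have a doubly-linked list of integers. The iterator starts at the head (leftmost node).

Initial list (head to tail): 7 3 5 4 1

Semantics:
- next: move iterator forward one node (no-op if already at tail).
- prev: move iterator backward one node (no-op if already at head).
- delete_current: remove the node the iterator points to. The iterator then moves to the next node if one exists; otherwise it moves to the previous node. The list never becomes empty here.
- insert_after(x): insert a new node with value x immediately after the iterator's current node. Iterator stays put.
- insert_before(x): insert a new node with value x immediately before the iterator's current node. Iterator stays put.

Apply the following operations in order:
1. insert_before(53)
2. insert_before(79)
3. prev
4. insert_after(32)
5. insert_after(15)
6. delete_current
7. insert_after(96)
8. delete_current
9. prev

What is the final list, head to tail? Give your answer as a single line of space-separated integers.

After 1 (insert_before(53)): list=[53, 7, 3, 5, 4, 1] cursor@7
After 2 (insert_before(79)): list=[53, 79, 7, 3, 5, 4, 1] cursor@7
After 3 (prev): list=[53, 79, 7, 3, 5, 4, 1] cursor@79
After 4 (insert_after(32)): list=[53, 79, 32, 7, 3, 5, 4, 1] cursor@79
After 5 (insert_after(15)): list=[53, 79, 15, 32, 7, 3, 5, 4, 1] cursor@79
After 6 (delete_current): list=[53, 15, 32, 7, 3, 5, 4, 1] cursor@15
After 7 (insert_after(96)): list=[53, 15, 96, 32, 7, 3, 5, 4, 1] cursor@15
After 8 (delete_current): list=[53, 96, 32, 7, 3, 5, 4, 1] cursor@96
After 9 (prev): list=[53, 96, 32, 7, 3, 5, 4, 1] cursor@53

Answer: 53 96 32 7 3 5 4 1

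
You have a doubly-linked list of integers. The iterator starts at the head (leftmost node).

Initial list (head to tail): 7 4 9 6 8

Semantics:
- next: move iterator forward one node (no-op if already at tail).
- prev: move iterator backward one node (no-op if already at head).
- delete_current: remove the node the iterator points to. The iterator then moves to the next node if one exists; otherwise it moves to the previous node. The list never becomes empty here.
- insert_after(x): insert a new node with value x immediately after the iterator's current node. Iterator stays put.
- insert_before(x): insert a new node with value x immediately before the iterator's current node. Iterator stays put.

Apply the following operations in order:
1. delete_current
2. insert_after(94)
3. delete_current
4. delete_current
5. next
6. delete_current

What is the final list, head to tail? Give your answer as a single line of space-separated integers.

Answer: 9 8

Derivation:
After 1 (delete_current): list=[4, 9, 6, 8] cursor@4
After 2 (insert_after(94)): list=[4, 94, 9, 6, 8] cursor@4
After 3 (delete_current): list=[94, 9, 6, 8] cursor@94
After 4 (delete_current): list=[9, 6, 8] cursor@9
After 5 (next): list=[9, 6, 8] cursor@6
After 6 (delete_current): list=[9, 8] cursor@8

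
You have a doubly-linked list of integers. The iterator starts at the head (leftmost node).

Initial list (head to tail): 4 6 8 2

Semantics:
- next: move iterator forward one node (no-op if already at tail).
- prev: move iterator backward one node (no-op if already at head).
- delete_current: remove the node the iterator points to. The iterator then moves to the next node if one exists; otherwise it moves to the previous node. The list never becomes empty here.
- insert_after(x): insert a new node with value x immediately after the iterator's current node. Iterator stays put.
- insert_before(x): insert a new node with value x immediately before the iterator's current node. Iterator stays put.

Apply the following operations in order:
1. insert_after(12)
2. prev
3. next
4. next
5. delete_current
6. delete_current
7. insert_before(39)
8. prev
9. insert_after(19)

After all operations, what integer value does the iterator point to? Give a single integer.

Answer: 39

Derivation:
After 1 (insert_after(12)): list=[4, 12, 6, 8, 2] cursor@4
After 2 (prev): list=[4, 12, 6, 8, 2] cursor@4
After 3 (next): list=[4, 12, 6, 8, 2] cursor@12
After 4 (next): list=[4, 12, 6, 8, 2] cursor@6
After 5 (delete_current): list=[4, 12, 8, 2] cursor@8
After 6 (delete_current): list=[4, 12, 2] cursor@2
After 7 (insert_before(39)): list=[4, 12, 39, 2] cursor@2
After 8 (prev): list=[4, 12, 39, 2] cursor@39
After 9 (insert_after(19)): list=[4, 12, 39, 19, 2] cursor@39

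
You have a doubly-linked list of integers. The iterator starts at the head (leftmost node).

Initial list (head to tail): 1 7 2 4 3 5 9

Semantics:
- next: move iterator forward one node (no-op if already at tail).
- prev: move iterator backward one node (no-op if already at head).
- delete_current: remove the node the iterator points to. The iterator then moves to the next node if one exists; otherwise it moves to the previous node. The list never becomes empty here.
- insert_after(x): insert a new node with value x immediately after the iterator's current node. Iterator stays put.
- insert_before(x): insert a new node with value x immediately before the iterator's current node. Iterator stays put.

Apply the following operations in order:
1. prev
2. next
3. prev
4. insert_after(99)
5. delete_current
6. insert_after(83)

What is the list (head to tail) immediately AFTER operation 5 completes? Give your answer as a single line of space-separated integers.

Answer: 99 7 2 4 3 5 9

Derivation:
After 1 (prev): list=[1, 7, 2, 4, 3, 5, 9] cursor@1
After 2 (next): list=[1, 7, 2, 4, 3, 5, 9] cursor@7
After 3 (prev): list=[1, 7, 2, 4, 3, 5, 9] cursor@1
After 4 (insert_after(99)): list=[1, 99, 7, 2, 4, 3, 5, 9] cursor@1
After 5 (delete_current): list=[99, 7, 2, 4, 3, 5, 9] cursor@99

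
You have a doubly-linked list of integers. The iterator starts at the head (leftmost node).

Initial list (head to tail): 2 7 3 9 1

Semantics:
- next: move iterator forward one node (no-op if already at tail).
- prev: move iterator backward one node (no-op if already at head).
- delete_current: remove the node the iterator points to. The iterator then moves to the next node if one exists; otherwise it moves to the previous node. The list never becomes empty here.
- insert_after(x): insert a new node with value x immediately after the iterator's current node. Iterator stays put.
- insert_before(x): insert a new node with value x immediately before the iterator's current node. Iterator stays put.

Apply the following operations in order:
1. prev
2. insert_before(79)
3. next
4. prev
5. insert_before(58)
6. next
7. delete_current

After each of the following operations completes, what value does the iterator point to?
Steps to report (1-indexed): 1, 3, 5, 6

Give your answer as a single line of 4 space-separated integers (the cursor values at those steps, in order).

Answer: 2 7 2 7

Derivation:
After 1 (prev): list=[2, 7, 3, 9, 1] cursor@2
After 2 (insert_before(79)): list=[79, 2, 7, 3, 9, 1] cursor@2
After 3 (next): list=[79, 2, 7, 3, 9, 1] cursor@7
After 4 (prev): list=[79, 2, 7, 3, 9, 1] cursor@2
After 5 (insert_before(58)): list=[79, 58, 2, 7, 3, 9, 1] cursor@2
After 6 (next): list=[79, 58, 2, 7, 3, 9, 1] cursor@7
After 7 (delete_current): list=[79, 58, 2, 3, 9, 1] cursor@3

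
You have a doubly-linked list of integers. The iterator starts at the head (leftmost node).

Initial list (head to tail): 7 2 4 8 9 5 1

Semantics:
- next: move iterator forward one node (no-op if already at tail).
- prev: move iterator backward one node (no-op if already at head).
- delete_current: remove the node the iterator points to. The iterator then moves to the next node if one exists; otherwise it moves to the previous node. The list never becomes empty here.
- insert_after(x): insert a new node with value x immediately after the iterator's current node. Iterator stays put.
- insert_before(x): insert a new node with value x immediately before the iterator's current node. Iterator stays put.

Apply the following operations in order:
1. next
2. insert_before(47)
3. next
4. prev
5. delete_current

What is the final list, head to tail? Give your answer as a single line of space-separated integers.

Answer: 7 47 4 8 9 5 1

Derivation:
After 1 (next): list=[7, 2, 4, 8, 9, 5, 1] cursor@2
After 2 (insert_before(47)): list=[7, 47, 2, 4, 8, 9, 5, 1] cursor@2
After 3 (next): list=[7, 47, 2, 4, 8, 9, 5, 1] cursor@4
After 4 (prev): list=[7, 47, 2, 4, 8, 9, 5, 1] cursor@2
After 5 (delete_current): list=[7, 47, 4, 8, 9, 5, 1] cursor@4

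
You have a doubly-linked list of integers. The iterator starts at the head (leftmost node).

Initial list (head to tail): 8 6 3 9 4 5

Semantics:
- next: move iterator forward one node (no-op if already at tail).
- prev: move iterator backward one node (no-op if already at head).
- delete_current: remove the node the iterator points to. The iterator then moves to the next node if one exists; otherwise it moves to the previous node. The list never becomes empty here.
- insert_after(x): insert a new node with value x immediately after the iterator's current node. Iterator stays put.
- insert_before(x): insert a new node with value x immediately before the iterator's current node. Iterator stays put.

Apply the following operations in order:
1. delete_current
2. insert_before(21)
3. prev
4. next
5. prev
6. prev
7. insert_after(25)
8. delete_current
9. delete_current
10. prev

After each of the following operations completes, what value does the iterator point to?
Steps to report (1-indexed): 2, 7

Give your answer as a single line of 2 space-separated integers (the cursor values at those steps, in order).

After 1 (delete_current): list=[6, 3, 9, 4, 5] cursor@6
After 2 (insert_before(21)): list=[21, 6, 3, 9, 4, 5] cursor@6
After 3 (prev): list=[21, 6, 3, 9, 4, 5] cursor@21
After 4 (next): list=[21, 6, 3, 9, 4, 5] cursor@6
After 5 (prev): list=[21, 6, 3, 9, 4, 5] cursor@21
After 6 (prev): list=[21, 6, 3, 9, 4, 5] cursor@21
After 7 (insert_after(25)): list=[21, 25, 6, 3, 9, 4, 5] cursor@21
After 8 (delete_current): list=[25, 6, 3, 9, 4, 5] cursor@25
After 9 (delete_current): list=[6, 3, 9, 4, 5] cursor@6
After 10 (prev): list=[6, 3, 9, 4, 5] cursor@6

Answer: 6 21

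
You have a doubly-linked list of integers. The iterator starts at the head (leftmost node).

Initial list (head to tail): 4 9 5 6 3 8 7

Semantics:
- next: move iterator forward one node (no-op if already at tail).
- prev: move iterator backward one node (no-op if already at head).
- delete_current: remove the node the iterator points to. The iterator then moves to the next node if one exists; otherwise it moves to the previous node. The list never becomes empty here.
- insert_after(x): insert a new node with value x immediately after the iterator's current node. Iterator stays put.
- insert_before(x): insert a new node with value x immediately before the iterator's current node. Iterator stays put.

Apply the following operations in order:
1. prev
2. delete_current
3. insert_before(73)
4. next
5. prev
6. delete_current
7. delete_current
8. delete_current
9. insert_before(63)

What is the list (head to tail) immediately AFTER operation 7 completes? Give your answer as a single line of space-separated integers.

After 1 (prev): list=[4, 9, 5, 6, 3, 8, 7] cursor@4
After 2 (delete_current): list=[9, 5, 6, 3, 8, 7] cursor@9
After 3 (insert_before(73)): list=[73, 9, 5, 6, 3, 8, 7] cursor@9
After 4 (next): list=[73, 9, 5, 6, 3, 8, 7] cursor@5
After 5 (prev): list=[73, 9, 5, 6, 3, 8, 7] cursor@9
After 6 (delete_current): list=[73, 5, 6, 3, 8, 7] cursor@5
After 7 (delete_current): list=[73, 6, 3, 8, 7] cursor@6

Answer: 73 6 3 8 7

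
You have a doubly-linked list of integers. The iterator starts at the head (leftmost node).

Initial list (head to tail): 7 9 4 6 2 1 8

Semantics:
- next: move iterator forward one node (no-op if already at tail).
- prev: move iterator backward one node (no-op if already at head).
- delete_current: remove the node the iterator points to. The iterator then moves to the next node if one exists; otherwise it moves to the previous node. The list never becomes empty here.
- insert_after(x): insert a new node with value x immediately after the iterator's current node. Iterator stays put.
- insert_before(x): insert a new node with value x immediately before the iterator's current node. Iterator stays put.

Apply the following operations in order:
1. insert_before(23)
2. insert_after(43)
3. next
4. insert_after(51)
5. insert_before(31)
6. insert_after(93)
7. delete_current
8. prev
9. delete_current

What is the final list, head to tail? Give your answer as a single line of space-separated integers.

Answer: 23 7 93 51 9 4 6 2 1 8

Derivation:
After 1 (insert_before(23)): list=[23, 7, 9, 4, 6, 2, 1, 8] cursor@7
After 2 (insert_after(43)): list=[23, 7, 43, 9, 4, 6, 2, 1, 8] cursor@7
After 3 (next): list=[23, 7, 43, 9, 4, 6, 2, 1, 8] cursor@43
After 4 (insert_after(51)): list=[23, 7, 43, 51, 9, 4, 6, 2, 1, 8] cursor@43
After 5 (insert_before(31)): list=[23, 7, 31, 43, 51, 9, 4, 6, 2, 1, 8] cursor@43
After 6 (insert_after(93)): list=[23, 7, 31, 43, 93, 51, 9, 4, 6, 2, 1, 8] cursor@43
After 7 (delete_current): list=[23, 7, 31, 93, 51, 9, 4, 6, 2, 1, 8] cursor@93
After 8 (prev): list=[23, 7, 31, 93, 51, 9, 4, 6, 2, 1, 8] cursor@31
After 9 (delete_current): list=[23, 7, 93, 51, 9, 4, 6, 2, 1, 8] cursor@93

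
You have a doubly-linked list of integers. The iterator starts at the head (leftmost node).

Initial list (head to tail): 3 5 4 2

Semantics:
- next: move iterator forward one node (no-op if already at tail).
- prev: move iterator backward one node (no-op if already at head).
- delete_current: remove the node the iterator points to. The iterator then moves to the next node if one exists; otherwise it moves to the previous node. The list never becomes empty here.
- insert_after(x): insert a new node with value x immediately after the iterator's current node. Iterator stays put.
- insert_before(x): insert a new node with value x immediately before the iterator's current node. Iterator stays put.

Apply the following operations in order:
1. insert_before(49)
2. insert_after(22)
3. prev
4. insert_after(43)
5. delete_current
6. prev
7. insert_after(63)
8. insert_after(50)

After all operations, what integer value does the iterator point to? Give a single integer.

Answer: 43

Derivation:
After 1 (insert_before(49)): list=[49, 3, 5, 4, 2] cursor@3
After 2 (insert_after(22)): list=[49, 3, 22, 5, 4, 2] cursor@3
After 3 (prev): list=[49, 3, 22, 5, 4, 2] cursor@49
After 4 (insert_after(43)): list=[49, 43, 3, 22, 5, 4, 2] cursor@49
After 5 (delete_current): list=[43, 3, 22, 5, 4, 2] cursor@43
After 6 (prev): list=[43, 3, 22, 5, 4, 2] cursor@43
After 7 (insert_after(63)): list=[43, 63, 3, 22, 5, 4, 2] cursor@43
After 8 (insert_after(50)): list=[43, 50, 63, 3, 22, 5, 4, 2] cursor@43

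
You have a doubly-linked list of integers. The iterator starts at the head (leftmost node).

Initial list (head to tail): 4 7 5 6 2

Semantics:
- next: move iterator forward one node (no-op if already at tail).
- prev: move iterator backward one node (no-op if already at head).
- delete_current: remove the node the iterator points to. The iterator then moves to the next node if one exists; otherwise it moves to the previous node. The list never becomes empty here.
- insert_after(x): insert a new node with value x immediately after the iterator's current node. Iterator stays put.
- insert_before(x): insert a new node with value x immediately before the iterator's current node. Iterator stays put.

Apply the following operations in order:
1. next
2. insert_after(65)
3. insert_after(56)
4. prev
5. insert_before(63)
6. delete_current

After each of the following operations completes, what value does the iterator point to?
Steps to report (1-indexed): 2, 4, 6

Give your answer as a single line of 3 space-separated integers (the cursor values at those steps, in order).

Answer: 7 4 7

Derivation:
After 1 (next): list=[4, 7, 5, 6, 2] cursor@7
After 2 (insert_after(65)): list=[4, 7, 65, 5, 6, 2] cursor@7
After 3 (insert_after(56)): list=[4, 7, 56, 65, 5, 6, 2] cursor@7
After 4 (prev): list=[4, 7, 56, 65, 5, 6, 2] cursor@4
After 5 (insert_before(63)): list=[63, 4, 7, 56, 65, 5, 6, 2] cursor@4
After 6 (delete_current): list=[63, 7, 56, 65, 5, 6, 2] cursor@7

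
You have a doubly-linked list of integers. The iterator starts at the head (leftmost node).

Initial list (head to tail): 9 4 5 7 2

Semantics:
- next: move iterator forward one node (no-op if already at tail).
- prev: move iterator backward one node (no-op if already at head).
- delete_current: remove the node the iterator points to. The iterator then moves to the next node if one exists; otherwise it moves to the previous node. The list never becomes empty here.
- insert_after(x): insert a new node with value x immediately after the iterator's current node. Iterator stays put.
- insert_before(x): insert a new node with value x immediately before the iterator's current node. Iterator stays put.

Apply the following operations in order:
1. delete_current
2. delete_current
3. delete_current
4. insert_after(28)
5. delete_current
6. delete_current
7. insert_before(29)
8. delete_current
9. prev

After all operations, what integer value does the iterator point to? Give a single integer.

Answer: 29

Derivation:
After 1 (delete_current): list=[4, 5, 7, 2] cursor@4
After 2 (delete_current): list=[5, 7, 2] cursor@5
After 3 (delete_current): list=[7, 2] cursor@7
After 4 (insert_after(28)): list=[7, 28, 2] cursor@7
After 5 (delete_current): list=[28, 2] cursor@28
After 6 (delete_current): list=[2] cursor@2
After 7 (insert_before(29)): list=[29, 2] cursor@2
After 8 (delete_current): list=[29] cursor@29
After 9 (prev): list=[29] cursor@29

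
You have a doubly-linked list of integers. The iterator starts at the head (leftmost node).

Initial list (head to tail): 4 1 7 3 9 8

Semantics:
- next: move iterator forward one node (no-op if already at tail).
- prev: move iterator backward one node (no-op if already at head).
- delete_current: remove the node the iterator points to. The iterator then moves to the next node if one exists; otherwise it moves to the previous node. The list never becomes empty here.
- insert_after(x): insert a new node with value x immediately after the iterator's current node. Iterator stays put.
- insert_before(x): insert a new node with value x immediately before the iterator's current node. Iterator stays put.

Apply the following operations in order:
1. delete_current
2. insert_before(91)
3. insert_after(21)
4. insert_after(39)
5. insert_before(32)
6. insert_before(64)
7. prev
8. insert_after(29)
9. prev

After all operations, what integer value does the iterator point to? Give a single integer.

Answer: 32

Derivation:
After 1 (delete_current): list=[1, 7, 3, 9, 8] cursor@1
After 2 (insert_before(91)): list=[91, 1, 7, 3, 9, 8] cursor@1
After 3 (insert_after(21)): list=[91, 1, 21, 7, 3, 9, 8] cursor@1
After 4 (insert_after(39)): list=[91, 1, 39, 21, 7, 3, 9, 8] cursor@1
After 5 (insert_before(32)): list=[91, 32, 1, 39, 21, 7, 3, 9, 8] cursor@1
After 6 (insert_before(64)): list=[91, 32, 64, 1, 39, 21, 7, 3, 9, 8] cursor@1
After 7 (prev): list=[91, 32, 64, 1, 39, 21, 7, 3, 9, 8] cursor@64
After 8 (insert_after(29)): list=[91, 32, 64, 29, 1, 39, 21, 7, 3, 9, 8] cursor@64
After 9 (prev): list=[91, 32, 64, 29, 1, 39, 21, 7, 3, 9, 8] cursor@32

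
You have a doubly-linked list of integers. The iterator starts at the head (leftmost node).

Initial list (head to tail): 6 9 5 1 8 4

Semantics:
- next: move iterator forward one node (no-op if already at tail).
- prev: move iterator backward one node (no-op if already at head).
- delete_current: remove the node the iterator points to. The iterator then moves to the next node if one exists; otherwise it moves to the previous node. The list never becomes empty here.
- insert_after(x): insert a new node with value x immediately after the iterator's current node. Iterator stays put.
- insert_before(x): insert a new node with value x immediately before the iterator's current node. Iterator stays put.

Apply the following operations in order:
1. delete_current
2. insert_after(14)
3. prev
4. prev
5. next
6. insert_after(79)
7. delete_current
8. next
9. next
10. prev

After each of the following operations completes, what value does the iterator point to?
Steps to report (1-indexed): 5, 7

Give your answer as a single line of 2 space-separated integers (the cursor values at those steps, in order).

Answer: 14 79

Derivation:
After 1 (delete_current): list=[9, 5, 1, 8, 4] cursor@9
After 2 (insert_after(14)): list=[9, 14, 5, 1, 8, 4] cursor@9
After 3 (prev): list=[9, 14, 5, 1, 8, 4] cursor@9
After 4 (prev): list=[9, 14, 5, 1, 8, 4] cursor@9
After 5 (next): list=[9, 14, 5, 1, 8, 4] cursor@14
After 6 (insert_after(79)): list=[9, 14, 79, 5, 1, 8, 4] cursor@14
After 7 (delete_current): list=[9, 79, 5, 1, 8, 4] cursor@79
After 8 (next): list=[9, 79, 5, 1, 8, 4] cursor@5
After 9 (next): list=[9, 79, 5, 1, 8, 4] cursor@1
After 10 (prev): list=[9, 79, 5, 1, 8, 4] cursor@5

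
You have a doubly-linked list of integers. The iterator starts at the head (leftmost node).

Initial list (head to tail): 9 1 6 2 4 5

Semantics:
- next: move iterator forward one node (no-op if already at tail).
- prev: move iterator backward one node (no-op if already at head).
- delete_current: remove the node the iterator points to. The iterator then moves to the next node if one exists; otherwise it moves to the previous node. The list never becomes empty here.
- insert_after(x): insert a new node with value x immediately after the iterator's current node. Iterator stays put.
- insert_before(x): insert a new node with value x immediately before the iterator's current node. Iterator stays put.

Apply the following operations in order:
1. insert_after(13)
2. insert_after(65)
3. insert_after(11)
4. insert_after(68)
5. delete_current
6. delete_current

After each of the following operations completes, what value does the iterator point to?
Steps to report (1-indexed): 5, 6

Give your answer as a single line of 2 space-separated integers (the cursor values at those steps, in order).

Answer: 68 11

Derivation:
After 1 (insert_after(13)): list=[9, 13, 1, 6, 2, 4, 5] cursor@9
After 2 (insert_after(65)): list=[9, 65, 13, 1, 6, 2, 4, 5] cursor@9
After 3 (insert_after(11)): list=[9, 11, 65, 13, 1, 6, 2, 4, 5] cursor@9
After 4 (insert_after(68)): list=[9, 68, 11, 65, 13, 1, 6, 2, 4, 5] cursor@9
After 5 (delete_current): list=[68, 11, 65, 13, 1, 6, 2, 4, 5] cursor@68
After 6 (delete_current): list=[11, 65, 13, 1, 6, 2, 4, 5] cursor@11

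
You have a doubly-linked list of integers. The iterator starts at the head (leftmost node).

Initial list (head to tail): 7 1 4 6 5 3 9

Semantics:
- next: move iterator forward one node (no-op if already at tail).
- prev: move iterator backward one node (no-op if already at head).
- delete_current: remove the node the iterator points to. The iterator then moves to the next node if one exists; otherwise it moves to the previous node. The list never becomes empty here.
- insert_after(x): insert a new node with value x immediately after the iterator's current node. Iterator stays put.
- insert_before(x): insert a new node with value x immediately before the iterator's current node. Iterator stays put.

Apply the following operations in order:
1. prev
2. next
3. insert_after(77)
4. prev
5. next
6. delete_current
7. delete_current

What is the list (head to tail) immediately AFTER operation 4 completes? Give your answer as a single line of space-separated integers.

After 1 (prev): list=[7, 1, 4, 6, 5, 3, 9] cursor@7
After 2 (next): list=[7, 1, 4, 6, 5, 3, 9] cursor@1
After 3 (insert_after(77)): list=[7, 1, 77, 4, 6, 5, 3, 9] cursor@1
After 4 (prev): list=[7, 1, 77, 4, 6, 5, 3, 9] cursor@7

Answer: 7 1 77 4 6 5 3 9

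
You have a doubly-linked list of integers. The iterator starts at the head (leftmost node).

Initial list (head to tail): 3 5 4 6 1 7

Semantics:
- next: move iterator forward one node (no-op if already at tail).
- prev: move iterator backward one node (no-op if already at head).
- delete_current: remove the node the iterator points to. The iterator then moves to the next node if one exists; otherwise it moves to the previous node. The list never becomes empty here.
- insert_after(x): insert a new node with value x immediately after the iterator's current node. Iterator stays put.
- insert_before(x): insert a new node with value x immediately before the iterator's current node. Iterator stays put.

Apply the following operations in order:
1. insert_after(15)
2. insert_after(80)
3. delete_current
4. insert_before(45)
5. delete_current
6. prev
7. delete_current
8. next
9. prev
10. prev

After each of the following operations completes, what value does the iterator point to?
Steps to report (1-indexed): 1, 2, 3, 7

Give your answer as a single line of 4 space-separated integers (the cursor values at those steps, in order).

After 1 (insert_after(15)): list=[3, 15, 5, 4, 6, 1, 7] cursor@3
After 2 (insert_after(80)): list=[3, 80, 15, 5, 4, 6, 1, 7] cursor@3
After 3 (delete_current): list=[80, 15, 5, 4, 6, 1, 7] cursor@80
After 4 (insert_before(45)): list=[45, 80, 15, 5, 4, 6, 1, 7] cursor@80
After 5 (delete_current): list=[45, 15, 5, 4, 6, 1, 7] cursor@15
After 6 (prev): list=[45, 15, 5, 4, 6, 1, 7] cursor@45
After 7 (delete_current): list=[15, 5, 4, 6, 1, 7] cursor@15
After 8 (next): list=[15, 5, 4, 6, 1, 7] cursor@5
After 9 (prev): list=[15, 5, 4, 6, 1, 7] cursor@15
After 10 (prev): list=[15, 5, 4, 6, 1, 7] cursor@15

Answer: 3 3 80 15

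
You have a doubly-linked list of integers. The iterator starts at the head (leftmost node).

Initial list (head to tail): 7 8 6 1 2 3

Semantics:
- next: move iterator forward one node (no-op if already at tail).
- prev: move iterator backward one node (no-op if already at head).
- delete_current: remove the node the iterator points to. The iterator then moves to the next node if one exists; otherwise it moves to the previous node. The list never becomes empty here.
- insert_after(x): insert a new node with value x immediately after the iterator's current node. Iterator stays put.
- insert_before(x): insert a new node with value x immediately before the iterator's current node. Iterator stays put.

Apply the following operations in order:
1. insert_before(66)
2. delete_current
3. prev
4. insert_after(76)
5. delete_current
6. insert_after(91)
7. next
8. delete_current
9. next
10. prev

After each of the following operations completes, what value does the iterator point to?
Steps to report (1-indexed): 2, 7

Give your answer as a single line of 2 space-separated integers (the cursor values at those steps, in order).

Answer: 8 91

Derivation:
After 1 (insert_before(66)): list=[66, 7, 8, 6, 1, 2, 3] cursor@7
After 2 (delete_current): list=[66, 8, 6, 1, 2, 3] cursor@8
After 3 (prev): list=[66, 8, 6, 1, 2, 3] cursor@66
After 4 (insert_after(76)): list=[66, 76, 8, 6, 1, 2, 3] cursor@66
After 5 (delete_current): list=[76, 8, 6, 1, 2, 3] cursor@76
After 6 (insert_after(91)): list=[76, 91, 8, 6, 1, 2, 3] cursor@76
After 7 (next): list=[76, 91, 8, 6, 1, 2, 3] cursor@91
After 8 (delete_current): list=[76, 8, 6, 1, 2, 3] cursor@8
After 9 (next): list=[76, 8, 6, 1, 2, 3] cursor@6
After 10 (prev): list=[76, 8, 6, 1, 2, 3] cursor@8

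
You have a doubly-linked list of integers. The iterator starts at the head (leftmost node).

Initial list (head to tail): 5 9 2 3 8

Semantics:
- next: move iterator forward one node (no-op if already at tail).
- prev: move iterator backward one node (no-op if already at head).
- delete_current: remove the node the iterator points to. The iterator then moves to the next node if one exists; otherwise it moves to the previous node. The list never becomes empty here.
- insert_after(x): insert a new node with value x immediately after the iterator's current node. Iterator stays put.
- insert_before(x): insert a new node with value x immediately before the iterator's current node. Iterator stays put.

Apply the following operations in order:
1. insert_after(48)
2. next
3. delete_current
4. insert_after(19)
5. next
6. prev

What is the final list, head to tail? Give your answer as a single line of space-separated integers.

Answer: 5 9 19 2 3 8

Derivation:
After 1 (insert_after(48)): list=[5, 48, 9, 2, 3, 8] cursor@5
After 2 (next): list=[5, 48, 9, 2, 3, 8] cursor@48
After 3 (delete_current): list=[5, 9, 2, 3, 8] cursor@9
After 4 (insert_after(19)): list=[5, 9, 19, 2, 3, 8] cursor@9
After 5 (next): list=[5, 9, 19, 2, 3, 8] cursor@19
After 6 (prev): list=[5, 9, 19, 2, 3, 8] cursor@9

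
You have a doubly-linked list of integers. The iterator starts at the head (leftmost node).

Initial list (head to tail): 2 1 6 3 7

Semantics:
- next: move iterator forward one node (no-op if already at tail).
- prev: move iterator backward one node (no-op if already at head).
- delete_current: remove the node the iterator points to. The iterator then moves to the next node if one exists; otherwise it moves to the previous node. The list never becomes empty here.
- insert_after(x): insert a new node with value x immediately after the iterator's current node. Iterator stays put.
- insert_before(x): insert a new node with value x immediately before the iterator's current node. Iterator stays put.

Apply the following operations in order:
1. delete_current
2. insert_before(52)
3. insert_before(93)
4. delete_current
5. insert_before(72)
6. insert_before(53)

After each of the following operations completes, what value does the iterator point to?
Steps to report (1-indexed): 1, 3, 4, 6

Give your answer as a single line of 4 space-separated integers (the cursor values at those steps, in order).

After 1 (delete_current): list=[1, 6, 3, 7] cursor@1
After 2 (insert_before(52)): list=[52, 1, 6, 3, 7] cursor@1
After 3 (insert_before(93)): list=[52, 93, 1, 6, 3, 7] cursor@1
After 4 (delete_current): list=[52, 93, 6, 3, 7] cursor@6
After 5 (insert_before(72)): list=[52, 93, 72, 6, 3, 7] cursor@6
After 6 (insert_before(53)): list=[52, 93, 72, 53, 6, 3, 7] cursor@6

Answer: 1 1 6 6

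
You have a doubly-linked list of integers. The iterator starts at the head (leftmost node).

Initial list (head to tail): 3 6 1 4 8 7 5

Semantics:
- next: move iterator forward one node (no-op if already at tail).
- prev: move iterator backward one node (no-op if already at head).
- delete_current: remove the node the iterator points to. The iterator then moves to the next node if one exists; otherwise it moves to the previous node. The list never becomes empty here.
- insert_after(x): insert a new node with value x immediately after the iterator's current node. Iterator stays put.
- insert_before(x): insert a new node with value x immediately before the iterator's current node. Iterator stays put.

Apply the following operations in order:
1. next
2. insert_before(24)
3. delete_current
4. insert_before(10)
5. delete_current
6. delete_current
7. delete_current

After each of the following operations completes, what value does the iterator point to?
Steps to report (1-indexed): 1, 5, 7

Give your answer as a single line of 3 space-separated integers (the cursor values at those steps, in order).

After 1 (next): list=[3, 6, 1, 4, 8, 7, 5] cursor@6
After 2 (insert_before(24)): list=[3, 24, 6, 1, 4, 8, 7, 5] cursor@6
After 3 (delete_current): list=[3, 24, 1, 4, 8, 7, 5] cursor@1
After 4 (insert_before(10)): list=[3, 24, 10, 1, 4, 8, 7, 5] cursor@1
After 5 (delete_current): list=[3, 24, 10, 4, 8, 7, 5] cursor@4
After 6 (delete_current): list=[3, 24, 10, 8, 7, 5] cursor@8
After 7 (delete_current): list=[3, 24, 10, 7, 5] cursor@7

Answer: 6 4 7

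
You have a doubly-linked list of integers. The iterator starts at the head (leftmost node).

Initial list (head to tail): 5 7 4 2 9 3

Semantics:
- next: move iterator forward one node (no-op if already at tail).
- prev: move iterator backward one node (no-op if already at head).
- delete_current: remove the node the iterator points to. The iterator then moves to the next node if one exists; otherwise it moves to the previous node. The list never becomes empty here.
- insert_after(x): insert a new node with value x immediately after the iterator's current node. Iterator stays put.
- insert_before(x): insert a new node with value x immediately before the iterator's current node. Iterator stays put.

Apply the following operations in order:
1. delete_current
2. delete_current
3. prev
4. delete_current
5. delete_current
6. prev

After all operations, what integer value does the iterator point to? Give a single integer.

Answer: 9

Derivation:
After 1 (delete_current): list=[7, 4, 2, 9, 3] cursor@7
After 2 (delete_current): list=[4, 2, 9, 3] cursor@4
After 3 (prev): list=[4, 2, 9, 3] cursor@4
After 4 (delete_current): list=[2, 9, 3] cursor@2
After 5 (delete_current): list=[9, 3] cursor@9
After 6 (prev): list=[9, 3] cursor@9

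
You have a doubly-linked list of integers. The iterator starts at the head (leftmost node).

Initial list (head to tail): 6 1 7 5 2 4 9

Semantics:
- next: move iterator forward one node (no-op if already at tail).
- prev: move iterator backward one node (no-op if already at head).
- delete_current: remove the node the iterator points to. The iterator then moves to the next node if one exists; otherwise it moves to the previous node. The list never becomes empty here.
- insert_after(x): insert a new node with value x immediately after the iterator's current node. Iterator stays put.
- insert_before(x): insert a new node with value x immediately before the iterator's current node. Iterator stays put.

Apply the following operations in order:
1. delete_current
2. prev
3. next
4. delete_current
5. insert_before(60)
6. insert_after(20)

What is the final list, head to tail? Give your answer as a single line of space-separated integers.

After 1 (delete_current): list=[1, 7, 5, 2, 4, 9] cursor@1
After 2 (prev): list=[1, 7, 5, 2, 4, 9] cursor@1
After 3 (next): list=[1, 7, 5, 2, 4, 9] cursor@7
After 4 (delete_current): list=[1, 5, 2, 4, 9] cursor@5
After 5 (insert_before(60)): list=[1, 60, 5, 2, 4, 9] cursor@5
After 6 (insert_after(20)): list=[1, 60, 5, 20, 2, 4, 9] cursor@5

Answer: 1 60 5 20 2 4 9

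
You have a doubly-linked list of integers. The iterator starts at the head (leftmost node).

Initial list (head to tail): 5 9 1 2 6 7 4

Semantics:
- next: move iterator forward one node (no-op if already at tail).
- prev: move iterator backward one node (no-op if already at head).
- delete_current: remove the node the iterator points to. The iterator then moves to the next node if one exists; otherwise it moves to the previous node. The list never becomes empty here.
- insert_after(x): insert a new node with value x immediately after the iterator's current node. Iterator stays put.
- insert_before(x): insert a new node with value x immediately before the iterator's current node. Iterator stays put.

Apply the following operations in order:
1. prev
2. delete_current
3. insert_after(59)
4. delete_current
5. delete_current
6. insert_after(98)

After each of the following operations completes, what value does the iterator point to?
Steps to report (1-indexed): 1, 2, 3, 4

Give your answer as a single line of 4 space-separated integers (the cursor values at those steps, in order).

After 1 (prev): list=[5, 9, 1, 2, 6, 7, 4] cursor@5
After 2 (delete_current): list=[9, 1, 2, 6, 7, 4] cursor@9
After 3 (insert_after(59)): list=[9, 59, 1, 2, 6, 7, 4] cursor@9
After 4 (delete_current): list=[59, 1, 2, 6, 7, 4] cursor@59
After 5 (delete_current): list=[1, 2, 6, 7, 4] cursor@1
After 6 (insert_after(98)): list=[1, 98, 2, 6, 7, 4] cursor@1

Answer: 5 9 9 59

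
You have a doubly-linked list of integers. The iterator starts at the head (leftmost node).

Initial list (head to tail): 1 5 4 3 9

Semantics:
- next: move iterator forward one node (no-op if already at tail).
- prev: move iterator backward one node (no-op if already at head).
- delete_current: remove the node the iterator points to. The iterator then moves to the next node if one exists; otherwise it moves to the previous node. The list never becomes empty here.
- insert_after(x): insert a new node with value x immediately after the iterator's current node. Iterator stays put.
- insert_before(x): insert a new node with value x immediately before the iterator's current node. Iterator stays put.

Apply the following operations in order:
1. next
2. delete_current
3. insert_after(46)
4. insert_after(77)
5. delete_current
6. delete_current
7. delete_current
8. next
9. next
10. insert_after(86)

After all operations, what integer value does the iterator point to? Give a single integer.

Answer: 9

Derivation:
After 1 (next): list=[1, 5, 4, 3, 9] cursor@5
After 2 (delete_current): list=[1, 4, 3, 9] cursor@4
After 3 (insert_after(46)): list=[1, 4, 46, 3, 9] cursor@4
After 4 (insert_after(77)): list=[1, 4, 77, 46, 3, 9] cursor@4
After 5 (delete_current): list=[1, 77, 46, 3, 9] cursor@77
After 6 (delete_current): list=[1, 46, 3, 9] cursor@46
After 7 (delete_current): list=[1, 3, 9] cursor@3
After 8 (next): list=[1, 3, 9] cursor@9
After 9 (next): list=[1, 3, 9] cursor@9
After 10 (insert_after(86)): list=[1, 3, 9, 86] cursor@9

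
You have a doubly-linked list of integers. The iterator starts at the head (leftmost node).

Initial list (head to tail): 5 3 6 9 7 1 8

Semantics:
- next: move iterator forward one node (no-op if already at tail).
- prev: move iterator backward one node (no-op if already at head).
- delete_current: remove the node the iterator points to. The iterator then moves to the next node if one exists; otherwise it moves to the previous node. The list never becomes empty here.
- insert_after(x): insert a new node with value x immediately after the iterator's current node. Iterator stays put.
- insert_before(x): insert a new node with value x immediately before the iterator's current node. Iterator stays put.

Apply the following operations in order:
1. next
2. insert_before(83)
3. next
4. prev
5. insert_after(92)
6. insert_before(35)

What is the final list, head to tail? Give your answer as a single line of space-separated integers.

Answer: 5 83 35 3 92 6 9 7 1 8

Derivation:
After 1 (next): list=[5, 3, 6, 9, 7, 1, 8] cursor@3
After 2 (insert_before(83)): list=[5, 83, 3, 6, 9, 7, 1, 8] cursor@3
After 3 (next): list=[5, 83, 3, 6, 9, 7, 1, 8] cursor@6
After 4 (prev): list=[5, 83, 3, 6, 9, 7, 1, 8] cursor@3
After 5 (insert_after(92)): list=[5, 83, 3, 92, 6, 9, 7, 1, 8] cursor@3
After 6 (insert_before(35)): list=[5, 83, 35, 3, 92, 6, 9, 7, 1, 8] cursor@3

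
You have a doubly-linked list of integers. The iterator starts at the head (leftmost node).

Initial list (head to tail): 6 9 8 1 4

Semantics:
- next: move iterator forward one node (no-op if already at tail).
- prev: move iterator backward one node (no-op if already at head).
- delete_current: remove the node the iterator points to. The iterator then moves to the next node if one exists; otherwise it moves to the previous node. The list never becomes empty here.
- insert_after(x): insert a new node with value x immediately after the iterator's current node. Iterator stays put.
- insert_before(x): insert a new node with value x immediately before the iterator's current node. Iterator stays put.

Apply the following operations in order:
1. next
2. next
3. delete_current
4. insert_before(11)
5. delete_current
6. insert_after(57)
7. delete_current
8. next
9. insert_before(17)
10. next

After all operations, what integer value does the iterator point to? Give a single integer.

Answer: 57

Derivation:
After 1 (next): list=[6, 9, 8, 1, 4] cursor@9
After 2 (next): list=[6, 9, 8, 1, 4] cursor@8
After 3 (delete_current): list=[6, 9, 1, 4] cursor@1
After 4 (insert_before(11)): list=[6, 9, 11, 1, 4] cursor@1
After 5 (delete_current): list=[6, 9, 11, 4] cursor@4
After 6 (insert_after(57)): list=[6, 9, 11, 4, 57] cursor@4
After 7 (delete_current): list=[6, 9, 11, 57] cursor@57
After 8 (next): list=[6, 9, 11, 57] cursor@57
After 9 (insert_before(17)): list=[6, 9, 11, 17, 57] cursor@57
After 10 (next): list=[6, 9, 11, 17, 57] cursor@57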